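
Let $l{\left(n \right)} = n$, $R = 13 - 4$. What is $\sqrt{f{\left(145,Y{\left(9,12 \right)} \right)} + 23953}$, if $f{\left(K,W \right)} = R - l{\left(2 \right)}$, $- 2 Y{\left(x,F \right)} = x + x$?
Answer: $2 \sqrt{5990} \approx 154.79$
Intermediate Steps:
$R = 9$ ($R = 13 - 4 = 9$)
$Y{\left(x,F \right)} = - x$ ($Y{\left(x,F \right)} = - \frac{x + x}{2} = - \frac{2 x}{2} = - x$)
$f{\left(K,W \right)} = 7$ ($f{\left(K,W \right)} = 9 - 2 = 7$)
$\sqrt{f{\left(145,Y{\left(9,12 \right)} \right)} + 23953} = \sqrt{7 + 23953} = \sqrt{23960} = 2 \sqrt{5990}$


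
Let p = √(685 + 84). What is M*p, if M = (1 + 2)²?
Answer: 9*√769 ≈ 249.58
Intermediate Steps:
M = 9 (M = 3² = 9)
p = √769 ≈ 27.731
M*p = 9*√769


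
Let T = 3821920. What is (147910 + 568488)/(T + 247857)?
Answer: 716398/4069777 ≈ 0.17603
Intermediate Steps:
(147910 + 568488)/(T + 247857) = (147910 + 568488)/(3821920 + 247857) = 716398/4069777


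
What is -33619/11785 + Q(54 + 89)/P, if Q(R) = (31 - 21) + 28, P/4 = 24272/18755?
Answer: 2567525089/572091040 ≈ 4.4880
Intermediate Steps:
P = 97088/18755 (P = 4*(24272/18755) = 97088/18755 ≈ 5.1766)
Q(R) = 38 (Q(R) = 10 + 28 = 38)
-33619/11785 + Q(54 + 89)/P = -33619/11785 + 38/(97088/18755) = -33619*1/11785 + 38*(18755/97088) = -33619/11785 + 356345/48544 = 2567525089/572091040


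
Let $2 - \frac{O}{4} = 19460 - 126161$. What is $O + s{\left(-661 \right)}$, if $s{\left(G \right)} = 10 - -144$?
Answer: $426966$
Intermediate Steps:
$s{\left(G \right)} = 154$ ($s{\left(G \right)} = 10 + 144 = 154$)
$O = 426812$ ($O = 8 - 4 \left(19460 - 126161\right) = 8 - -426804 = 8 + 426804 = 426812$)
$O + s{\left(-661 \right)} = 426812 + 154 = 426966$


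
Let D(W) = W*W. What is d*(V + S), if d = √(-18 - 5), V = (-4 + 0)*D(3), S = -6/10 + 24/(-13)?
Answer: -2499*I*√23/65 ≈ -184.38*I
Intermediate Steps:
D(W) = W²
S = -159/65 (S = -6*⅒ + 24*(-1/13) = -⅗ - 24/13 = -159/65 ≈ -2.4462)
V = -36 (V = (-4 + 0)*3² = -4*9 = -36)
d = I*√23 (d = √(-23) = I*√23 ≈ 4.7958*I)
d*(V + S) = (I*√23)*(-36 - 159/65) = (I*√23)*(-2499/65) = -2499*I*√23/65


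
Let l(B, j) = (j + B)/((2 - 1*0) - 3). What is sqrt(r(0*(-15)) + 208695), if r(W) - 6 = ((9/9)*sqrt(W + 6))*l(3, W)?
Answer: sqrt(208701 - 3*sqrt(6)) ≈ 456.83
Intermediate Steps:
l(B, j) = -B - j (l(B, j) = (B + j)/((2 + 0) - 3) = (B + j)/(2 - 3) = (B + j)/(-1) = (B + j)*(-1) = -B - j)
r(W) = 6 + sqrt(6 + W)*(-3 - W) (r(W) = 6 + ((9/9)*sqrt(W + 6))*(-1*3 - W) = 6 + ((9*(1/9))*sqrt(6 + W))*(-3 - W) = 6 + (1*sqrt(6 + W))*(-3 - W) = 6 + sqrt(6 + W)*(-3 - W))
sqrt(r(0*(-15)) + 208695) = sqrt((6 - sqrt(6 + 0*(-15))*(3 + 0*(-15))) + 208695) = sqrt((6 - sqrt(6 + 0)*(3 + 0)) + 208695) = sqrt((6 - 1*sqrt(6)*3) + 208695) = sqrt((6 - 3*sqrt(6)) + 208695) = sqrt(208701 - 3*sqrt(6))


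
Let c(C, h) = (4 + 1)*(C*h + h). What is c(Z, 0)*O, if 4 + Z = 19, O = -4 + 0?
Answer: 0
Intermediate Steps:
O = -4
Z = 15 (Z = -4 + 19 = 15)
c(C, h) = 5*h + 5*C*h (c(C, h) = 5*(h + C*h) = 5*h + 5*C*h)
c(Z, 0)*O = (5*0*(1 + 15))*(-4) = (5*0*16)*(-4) = 0*(-4) = 0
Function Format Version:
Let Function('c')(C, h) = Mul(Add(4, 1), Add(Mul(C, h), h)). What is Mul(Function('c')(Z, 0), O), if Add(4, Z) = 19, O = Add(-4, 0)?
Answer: 0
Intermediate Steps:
O = -4
Z = 15 (Z = Add(-4, 19) = 15)
Function('c')(C, h) = Add(Mul(5, h), Mul(5, C, h)) (Function('c')(C, h) = Mul(5, Add(h, Mul(C, h))) = Add(Mul(5, h), Mul(5, C, h)))
Mul(Function('c')(Z, 0), O) = Mul(Mul(5, 0, Add(1, 15)), -4) = Mul(Mul(5, 0, 16), -4) = Mul(0, -4) = 0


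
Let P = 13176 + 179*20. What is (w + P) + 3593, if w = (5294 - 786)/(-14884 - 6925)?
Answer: 443786833/21809 ≈ 20349.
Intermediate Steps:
w = -4508/21809 (w = 4508/(-21809) = 4508*(-1/21809) = -4508/21809 ≈ -0.20670)
P = 16756 (P = 13176 + 3580 = 16756)
(w + P) + 3593 = (-4508/21809 + 16756) + 3593 = 365427096/21809 + 3593 = 443786833/21809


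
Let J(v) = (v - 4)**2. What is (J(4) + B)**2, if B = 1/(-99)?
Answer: 1/9801 ≈ 0.00010203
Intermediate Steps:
J(v) = (-4 + v)**2
B = -1/99 ≈ -0.010101
(J(4) + B)**2 = ((-4 + 4)**2 - 1/99)**2 = (0**2 - 1/99)**2 = (0 - 1/99)**2 = (-1/99)**2 = 1/9801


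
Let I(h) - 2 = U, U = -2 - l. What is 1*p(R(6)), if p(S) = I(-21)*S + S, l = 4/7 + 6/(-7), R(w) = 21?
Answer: 27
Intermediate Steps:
l = -2/7 (l = 4*(⅐) + 6*(-⅐) = 4/7 - 6/7 = -2/7 ≈ -0.28571)
U = -12/7 (U = -2 - 1*(-2/7) = -2 + 2/7 = -12/7 ≈ -1.7143)
I(h) = 2/7 (I(h) = 2 - 12/7 = 2/7)
p(S) = 9*S/7 (p(S) = 2*S/7 + S = 9*S/7)
1*p(R(6)) = 1*((9/7)*21) = 1*27 = 27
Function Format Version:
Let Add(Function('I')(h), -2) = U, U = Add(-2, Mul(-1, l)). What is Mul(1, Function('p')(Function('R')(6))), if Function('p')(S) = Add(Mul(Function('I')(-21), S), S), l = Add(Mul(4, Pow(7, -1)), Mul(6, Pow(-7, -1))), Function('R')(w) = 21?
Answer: 27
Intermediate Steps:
l = Rational(-2, 7) (l = Add(Mul(4, Rational(1, 7)), Mul(6, Rational(-1, 7))) = Add(Rational(4, 7), Rational(-6, 7)) = Rational(-2, 7) ≈ -0.28571)
U = Rational(-12, 7) (U = Add(-2, Mul(-1, Rational(-2, 7))) = Add(-2, Rational(2, 7)) = Rational(-12, 7) ≈ -1.7143)
Function('I')(h) = Rational(2, 7) (Function('I')(h) = Add(2, Rational(-12, 7)) = Rational(2, 7))
Function('p')(S) = Mul(Rational(9, 7), S) (Function('p')(S) = Add(Mul(Rational(2, 7), S), S) = Mul(Rational(9, 7), S))
Mul(1, Function('p')(Function('R')(6))) = Mul(1, Mul(Rational(9, 7), 21)) = Mul(1, 27) = 27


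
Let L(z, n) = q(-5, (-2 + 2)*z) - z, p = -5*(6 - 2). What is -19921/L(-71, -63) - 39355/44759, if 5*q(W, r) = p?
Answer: -894280824/2998853 ≈ -298.21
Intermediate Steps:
p = -20 (p = -5*4 = -20)
q(W, r) = -4 (q(W, r) = (⅕)*(-20) = -4)
L(z, n) = -4 - z
-19921/L(-71, -63) - 39355/44759 = -19921/(-4 - 1*(-71)) - 39355/44759 = -19921/(-4 + 71) - 39355*1/44759 = -19921/67 - 39355/44759 = -894280824/2998853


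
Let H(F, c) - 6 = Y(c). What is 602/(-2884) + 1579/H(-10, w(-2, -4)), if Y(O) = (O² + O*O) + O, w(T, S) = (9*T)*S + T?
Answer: -49697/1017228 ≈ -0.048855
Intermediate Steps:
w(T, S) = T + 9*S*T (w(T, S) = 9*S*T + T = T + 9*S*T)
Y(O) = O + 2*O² (Y(O) = (O² + O²) + O = 2*O² + O = O + 2*O²)
H(F, c) = 6 + c*(1 + 2*c)
602/(-2884) + 1579/H(-10, w(-2, -4)) = 602/(-2884) + 1579/(6 + (-2*(1 + 9*(-4)))*(1 + 2*(-2*(1 + 9*(-4))))) = 602*(-1/2884) + 1579/(6 + (-2*(1 - 36))*(1 + 2*(-2*(1 - 36)))) = -43/206 + 1579/(6 + (-2*(-35))*(1 + 2*(-2*(-35)))) = -43/206 + 1579/(6 + 70*(1 + 2*70)) = -43/206 + 1579/(6 + 70*(1 + 140)) = -43/206 + 1579/(6 + 70*141) = -43/206 + 1579/(6 + 9870) = -43/206 + 1579/9876 = -49697/1017228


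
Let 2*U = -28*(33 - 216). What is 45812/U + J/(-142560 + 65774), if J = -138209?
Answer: 1935905845/98362866 ≈ 19.681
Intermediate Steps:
U = 2562 (U = (-28*(33 - 216))/2 = (-28*(-183))/2 = (1/2)*5124 = 2562)
45812/U + J/(-142560 + 65774) = 45812/2562 - 138209/(-142560 + 65774) = 45812*(1/2562) - 138209/(-76786) = 22906/1281 - 138209*(-1/76786) = 22906/1281 + 138209/76786 = 1935905845/98362866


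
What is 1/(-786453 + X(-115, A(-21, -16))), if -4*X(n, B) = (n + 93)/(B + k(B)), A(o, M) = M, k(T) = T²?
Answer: -480/377497429 ≈ -1.2715e-6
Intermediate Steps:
X(n, B) = -(93 + n)/(4*(B + B²)) (X(n, B) = -(n + 93)/(4*(B + B²)) = -(93 + n)/(4*(B + B²)))
1/(-786453 + X(-115, A(-21, -16))) = 1/(-786453 + (¼)*(-93 - 1*(-115))/(-16*(1 - 16))) = 1/(-786453 + (¼)*(-1/16)*(-93 + 115)/(-15)) = 1/(-786453 + (¼)*(-1/16)*(-1/15)*22) = 1/(-786453 + 11/480) = 1/(-377497429/480) = -480/377497429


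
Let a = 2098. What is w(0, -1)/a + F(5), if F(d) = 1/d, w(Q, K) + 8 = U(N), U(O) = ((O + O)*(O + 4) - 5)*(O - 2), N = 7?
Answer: 5783/10490 ≈ 0.55129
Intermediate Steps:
U(O) = (-5 + 2*O*(4 + O))*(-2 + O) (U(O) = ((2*O)*(4 + O) - 5)*(-2 + O) = (2*O*(4 + O) - 5)*(-2 + O) = (-5 + 2*O*(4 + O))*(-2 + O))
w(Q, K) = 737 (w(Q, K) = -8 + (10 - 21*7 + 2*7**3 + 4*7**2) = -8 + (10 - 147 + 2*343 + 4*49) = -8 + (10 - 147 + 686 + 196) = -8 + 745 = 737)
w(0, -1)/a + F(5) = 737/2098 + 1/5 = 5783/10490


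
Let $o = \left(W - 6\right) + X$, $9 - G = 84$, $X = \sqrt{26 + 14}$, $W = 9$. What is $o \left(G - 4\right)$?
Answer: $-237 - 158 \sqrt{10} \approx -736.64$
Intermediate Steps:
$X = 2 \sqrt{10}$ ($X = \sqrt{40} = 2 \sqrt{10} \approx 6.3246$)
$G = -75$ ($G = 9 - 84 = -75$)
$o = 3 + 2 \sqrt{10}$ ($o = \left(9 - 6\right) + 2 \sqrt{10} = 3 + 2 \sqrt{10} \approx 9.3246$)
$o \left(G - 4\right) = \left(3 + 2 \sqrt{10}\right) \left(-75 - 4\right) = \left(3 + 2 \sqrt{10}\right) \left(-79\right) = -237 - 158 \sqrt{10}$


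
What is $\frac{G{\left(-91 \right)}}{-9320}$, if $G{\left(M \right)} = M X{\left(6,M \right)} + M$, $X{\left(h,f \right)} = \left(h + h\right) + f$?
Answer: $- \frac{3549}{4660} \approx -0.76159$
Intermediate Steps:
$X{\left(h,f \right)} = f + 2 h$ ($X{\left(h,f \right)} = 2 h + f = f + 2 h$)
$G{\left(M \right)} = M + M \left(12 + M\right)$ ($G{\left(M \right)} = M \left(M + 2 \cdot 6\right) + M = M \left(M + 12\right) + M = M \left(12 + M\right) + M = M + M \left(12 + M\right)$)
$\frac{G{\left(-91 \right)}}{-9320} = \frac{\left(-91\right) \left(13 - 91\right)}{-9320} = \left(-91\right) \left(-78\right) \left(- \frac{1}{9320}\right) = 7098 \left(- \frac{1}{9320}\right) = - \frac{3549}{4660}$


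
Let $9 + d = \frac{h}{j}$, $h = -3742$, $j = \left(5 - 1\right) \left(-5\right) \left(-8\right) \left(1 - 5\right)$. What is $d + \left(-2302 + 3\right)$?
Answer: $- \frac{736689}{320} \approx -2302.2$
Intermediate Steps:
$j = -640$ ($j = 4 \left(-5\right) \left(-8\right) \left(1 - 5\right) = \left(-20\right) \left(-8\right) \left(-4\right) = 160 \left(-4\right) = -640$)
$d = - \frac{1009}{320}$ ($d = -9 - \frac{3742}{-640} = -9 - - \frac{1871}{320} = -9 + \frac{1871}{320} = - \frac{1009}{320} \approx -3.1531$)
$d + \left(-2302 + 3\right) = - \frac{1009}{320} + \left(-2302 + 3\right) = - \frac{1009}{320} - 2299 = - \frac{736689}{320}$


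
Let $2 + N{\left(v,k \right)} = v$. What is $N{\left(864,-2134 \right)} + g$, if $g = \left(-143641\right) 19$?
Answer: $-2728317$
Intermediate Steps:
$g = -2729179$
$N{\left(v,k \right)} = -2 + v$
$N{\left(864,-2134 \right)} + g = \left(-2 + 864\right) - 2729179 = 862 - 2729179 = -2728317$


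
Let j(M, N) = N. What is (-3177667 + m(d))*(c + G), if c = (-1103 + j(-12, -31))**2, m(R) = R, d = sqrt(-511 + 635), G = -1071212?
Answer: -682384922248 + 429488*sqrt(31) ≈ -6.8238e+11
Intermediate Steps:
d = 2*sqrt(31) (d = sqrt(124) = 2*sqrt(31) ≈ 11.136)
c = 1285956 (c = (-1103 - 31)**2 = (-1134)**2 = 1285956)
(-3177667 + m(d))*(c + G) = (-3177667 + 2*sqrt(31))*(1285956 - 1071212) = (-3177667 + 2*sqrt(31))*214744 = -682384922248 + 429488*sqrt(31)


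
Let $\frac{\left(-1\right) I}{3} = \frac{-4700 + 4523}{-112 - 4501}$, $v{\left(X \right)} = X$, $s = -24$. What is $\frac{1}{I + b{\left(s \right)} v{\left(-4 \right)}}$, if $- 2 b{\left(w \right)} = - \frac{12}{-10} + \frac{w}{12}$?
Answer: $- \frac{23065}{39559} \approx -0.58305$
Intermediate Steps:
$b{\left(w \right)} = - \frac{3}{5} - \frac{w}{24}$ ($b{\left(w \right)} = - \frac{- \frac{12}{-10} + \frac{w}{12}}{2} = - \frac{\left(-12\right) \left(- \frac{1}{10}\right) + w \frac{1}{12}}{2} = - \frac{\frac{6}{5} + \frac{w}{12}}{2} = - \frac{3}{5} - \frac{w}{24}$)
$I = - \frac{531}{4613}$ ($I = - 3 \frac{-4700 + 4523}{-112 - 4501} = - 3 \left(- \frac{177}{-4613}\right) = - 3 \left(\left(-177\right) \left(- \frac{1}{4613}\right)\right) = \left(-3\right) \frac{177}{4613} = - \frac{531}{4613} \approx -0.11511$)
$\frac{1}{I + b{\left(s \right)} v{\left(-4 \right)}} = \frac{1}{- \frac{531}{4613} + \left(- \frac{3}{5} - -1\right) \left(-4\right)} = \frac{1}{- \frac{531}{4613} + \left(- \frac{3}{5} + 1\right) \left(-4\right)} = \frac{1}{- \frac{531}{4613} + \frac{2}{5} \left(-4\right)} = \frac{1}{- \frac{531}{4613} - \frac{8}{5}} = \frac{1}{- \frac{39559}{23065}} = - \frac{23065}{39559}$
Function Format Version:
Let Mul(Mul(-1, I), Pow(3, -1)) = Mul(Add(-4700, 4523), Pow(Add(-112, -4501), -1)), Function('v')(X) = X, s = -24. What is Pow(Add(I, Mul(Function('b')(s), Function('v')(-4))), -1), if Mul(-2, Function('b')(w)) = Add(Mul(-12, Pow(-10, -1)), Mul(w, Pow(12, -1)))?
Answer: Rational(-23065, 39559) ≈ -0.58305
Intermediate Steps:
Function('b')(w) = Add(Rational(-3, 5), Mul(Rational(-1, 24), w)) (Function('b')(w) = Mul(Rational(-1, 2), Add(Mul(-12, Pow(-10, -1)), Mul(w, Pow(12, -1)))) = Mul(Rational(-1, 2), Add(Mul(-12, Rational(-1, 10)), Mul(w, Rational(1, 12)))) = Mul(Rational(-1, 2), Add(Rational(6, 5), Mul(Rational(1, 12), w))) = Add(Rational(-3, 5), Mul(Rational(-1, 24), w)))
I = Rational(-531, 4613) (I = Mul(-3, Mul(Add(-4700, 4523), Pow(Add(-112, -4501), -1))) = Mul(-3, Mul(-177, Pow(-4613, -1))) = Mul(-3, Mul(-177, Rational(-1, 4613))) = Mul(-3, Rational(177, 4613)) = Rational(-531, 4613) ≈ -0.11511)
Pow(Add(I, Mul(Function('b')(s), Function('v')(-4))), -1) = Pow(Add(Rational(-531, 4613), Mul(Add(Rational(-3, 5), Mul(Rational(-1, 24), -24)), -4)), -1) = Pow(Add(Rational(-531, 4613), Mul(Add(Rational(-3, 5), 1), -4)), -1) = Pow(Add(Rational(-531, 4613), Mul(Rational(2, 5), -4)), -1) = Pow(Add(Rational(-531, 4613), Rational(-8, 5)), -1) = Pow(Rational(-39559, 23065), -1) = Rational(-23065, 39559)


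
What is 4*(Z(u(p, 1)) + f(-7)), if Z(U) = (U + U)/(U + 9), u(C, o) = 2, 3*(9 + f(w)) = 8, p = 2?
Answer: -788/33 ≈ -23.879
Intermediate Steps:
f(w) = -19/3 (f(w) = -9 + (⅓)*8 = -9 + 8/3 = -19/3)
Z(U) = 2*U/(9 + U) (Z(U) = (2*U)/(9 + U) = 2*U/(9 + U))
4*(Z(u(p, 1)) + f(-7)) = 4*(2*2/(9 + 2) - 19/3) = 4*(2*2/11 - 19/3) = 4*(2*2*(1/11) - 19/3) = 4*(4/11 - 19/3) = 4*(-197/33) = -788/33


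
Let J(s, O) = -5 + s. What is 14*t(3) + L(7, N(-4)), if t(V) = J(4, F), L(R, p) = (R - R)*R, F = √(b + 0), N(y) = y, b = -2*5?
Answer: -14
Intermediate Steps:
b = -10
F = I*√10 (F = √(-10 + 0) = √(-10) = I*√10 ≈ 3.1623*I)
L(R, p) = 0 (L(R, p) = 0*R = 0)
t(V) = -1 (t(V) = -5 + 4 = -1)
14*t(3) + L(7, N(-4)) = 14*(-1) + 0 = -14 + 0 = -14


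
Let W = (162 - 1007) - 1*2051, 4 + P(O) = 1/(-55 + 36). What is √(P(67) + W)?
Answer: I*√1046919/19 ≈ 53.852*I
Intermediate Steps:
P(O) = -77/19 (P(O) = -4 + 1/(-55 + 36) = -4 + 1/(-19) = -4 - 1/19 = -77/19)
W = -2896 (W = -845 - 2051 = -2896)
√(P(67) + W) = √(-77/19 - 2896) = √(-55101/19) = I*√1046919/19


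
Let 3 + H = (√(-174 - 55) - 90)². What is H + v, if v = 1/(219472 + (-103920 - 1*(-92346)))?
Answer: 1635741465/207898 - 180*I*√229 ≈ 7868.0 - 2723.9*I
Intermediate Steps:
H = -3 + (-90 + I*√229)² (H = -3 + (√(-174 - 55) - 90)² = -3 + (√(-229) - 90)² = -3 + (I*√229 - 90)² = -3 + (-90 + I*√229)² ≈ 7868.0 - 2723.9*I)
v = 1/207898 (v = 1/(219472 + (-103920 + 92346)) = 1/(219472 - 11574) = 1/207898 ≈ 4.8100e-6)
H + v = (7868 - 180*I*√229) + 1/207898 = 1635741465/207898 - 180*I*√229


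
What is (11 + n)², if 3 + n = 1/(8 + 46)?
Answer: 187489/2916 ≈ 64.297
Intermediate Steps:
n = -161/54 (n = -3 + 1/(8 + 46) = -3 + 1/54 = -161/54 ≈ -2.9815)
(11 + n)² = (11 - 161/54)² = (433/54)² = 187489/2916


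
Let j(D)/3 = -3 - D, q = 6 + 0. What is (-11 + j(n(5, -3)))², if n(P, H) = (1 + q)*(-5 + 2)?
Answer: 1849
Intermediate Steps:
q = 6
n(P, H) = -21 (n(P, H) = (1 + 6)*(-5 + 2) = 7*(-3) = -21)
j(D) = -9 - 3*D (j(D) = 3*(-3 - D) = -9 - 3*D)
(-11 + j(n(5, -3)))² = (-11 + (-9 - 3*(-21)))² = (-11 + (-9 + 63))² = (-11 + 54)² = 43² = 1849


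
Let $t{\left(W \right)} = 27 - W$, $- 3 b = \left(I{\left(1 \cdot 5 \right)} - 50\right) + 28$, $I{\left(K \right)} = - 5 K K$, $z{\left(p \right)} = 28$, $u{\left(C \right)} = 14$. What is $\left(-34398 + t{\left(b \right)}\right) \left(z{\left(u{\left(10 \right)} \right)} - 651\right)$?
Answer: $21443660$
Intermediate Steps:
$I{\left(K \right)} = - 5 K^{2}$
$b = 49$ ($b = - \frac{\left(- 5 \left(1 \cdot 5\right)^{2} - 50\right) + 28}{3} = - \frac{\left(- 5 \cdot 5^{2} - 50\right) + 28}{3} = - \frac{\left(\left(-5\right) 25 - 50\right) + 28}{3} = - \frac{\left(-125 - 50\right) + 28}{3} = - \frac{-175 + 28}{3} = \left(- \frac{1}{3}\right) \left(-147\right) = 49$)
$\left(-34398 + t{\left(b \right)}\right) \left(z{\left(u{\left(10 \right)} \right)} - 651\right) = \left(-34398 + \left(27 - 49\right)\right) \left(28 - 651\right) = \left(-34398 + \left(27 - 49\right)\right) \left(-623\right) = \left(-34398 - 22\right) \left(-623\right) = \left(-34420\right) \left(-623\right) = 21443660$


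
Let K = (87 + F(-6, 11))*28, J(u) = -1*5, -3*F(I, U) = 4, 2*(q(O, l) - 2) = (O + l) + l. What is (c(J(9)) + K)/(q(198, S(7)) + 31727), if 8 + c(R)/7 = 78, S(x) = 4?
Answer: 4333/47748 ≈ 0.090747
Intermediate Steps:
q(O, l) = 2 + l + O/2 (q(O, l) = 2 + ((O + l) + l)/2 = 2 + (O + 2*l)/2 = 2 + (l + O/2) = 2 + l + O/2)
F(I, U) = -4/3 (F(I, U) = -1/3*4 = -4/3)
J(u) = -5
c(R) = 490 (c(R) = -56 + 7*78 = -56 + 546 = 490)
K = 7196/3 (K = (87 - 4/3)*28 = (257/3)*28 = 7196/3 ≈ 2398.7)
(c(J(9)) + K)/(q(198, S(7)) + 31727) = (490 + 7196/3)/((2 + 4 + (1/2)*198) + 31727) = 8666/(3*((2 + 4 + 99) + 31727)) = 8666/(3*(105 + 31727)) = (8666/3)/31832 = (8666/3)*(1/31832) = 4333/47748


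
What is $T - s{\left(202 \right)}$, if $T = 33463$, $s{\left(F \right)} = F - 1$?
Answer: $33262$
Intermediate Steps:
$s{\left(F \right)} = -1 + F$
$T - s{\left(202 \right)} = 33463 - \left(-1 + 202\right) = 33463 - 201 = 33262$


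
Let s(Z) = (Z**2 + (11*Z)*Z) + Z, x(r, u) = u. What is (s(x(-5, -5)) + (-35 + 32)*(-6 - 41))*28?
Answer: 12208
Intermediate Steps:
s(Z) = Z + 12*Z**2 (s(Z) = (Z**2 + 11*Z**2) + Z = 12*Z**2 + Z = Z + 12*Z**2)
(s(x(-5, -5)) + (-35 + 32)*(-6 - 41))*28 = (-5*(1 + 12*(-5)) + (-35 + 32)*(-6 - 41))*28 = (-5*(1 - 60) - 3*(-47))*28 = (-5*(-59) + 141)*28 = (295 + 141)*28 = 436*28 = 12208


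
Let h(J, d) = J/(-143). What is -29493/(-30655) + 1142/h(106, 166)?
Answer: -2501509586/1624715 ≈ -1539.7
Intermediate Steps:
h(J, d) = -J/143 (h(J, d) = J*(-1/143) = -J/143)
-29493/(-30655) + 1142/h(106, 166) = -29493/(-30655) + 1142/((-1/143*106)) = -29493*(-1/30655) + 1142/(-106/143) = 29493/30655 + 1142*(-143/106) = 29493/30655 - 81653/53 = -2501509586/1624715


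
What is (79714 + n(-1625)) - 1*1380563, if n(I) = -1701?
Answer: -1302550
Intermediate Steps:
(79714 + n(-1625)) - 1*1380563 = (79714 - 1701) - 1*1380563 = 78013 - 1380563 = -1302550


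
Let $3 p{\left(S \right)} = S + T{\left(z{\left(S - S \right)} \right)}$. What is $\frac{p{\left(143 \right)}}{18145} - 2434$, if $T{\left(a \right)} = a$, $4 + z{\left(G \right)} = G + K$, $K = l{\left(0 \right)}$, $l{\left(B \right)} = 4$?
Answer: $- \frac{132494647}{54435} \approx -2434.0$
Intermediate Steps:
$K = 4$
$z{\left(G \right)} = G$ ($z{\left(G \right)} = -4 + \left(G + 4\right) = -4 + \left(4 + G\right) = G$)
$p{\left(S \right)} = \frac{S}{3}$ ($p{\left(S \right)} = \frac{S + \left(S - S\right)}{3} = \frac{S + 0}{3} = \frac{S}{3}$)
$\frac{p{\left(143 \right)}}{18145} - 2434 = \frac{\frac{1}{3} \cdot 143}{18145} - 2434 = \frac{143}{3} \cdot \frac{1}{18145} - 2434 = \frac{143}{54435} - 2434 = - \frac{132494647}{54435}$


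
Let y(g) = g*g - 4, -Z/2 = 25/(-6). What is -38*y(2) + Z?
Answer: 25/3 ≈ 8.3333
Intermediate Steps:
Z = 25/3 (Z = -50/(-6) = -50*(-1)/6 = -2*(-25/6) = 25/3 ≈ 8.3333)
y(g) = -4 + g² (y(g) = g² - 4 = -4 + g²)
-38*y(2) + Z = -38*(-4 + 2²) + 25/3 = -38*(-4 + 4) + 25/3 = -38*0 + 25/3 = 0 + 25/3 = 25/3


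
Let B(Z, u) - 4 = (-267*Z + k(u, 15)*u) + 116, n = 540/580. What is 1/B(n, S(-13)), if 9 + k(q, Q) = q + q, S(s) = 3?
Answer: -29/3990 ≈ -0.0072682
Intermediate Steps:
k(q, Q) = -9 + 2*q (k(q, Q) = -9 + (q + q) = -9 + 2*q)
n = 27/29 (n = 540*(1/580) = 27/29 ≈ 0.93103)
B(Z, u) = 120 - 267*Z + u*(-9 + 2*u) (B(Z, u) = 4 + ((-267*Z + (-9 + 2*u)*u) + 116) = 4 + ((-267*Z + u*(-9 + 2*u)) + 116) = 4 + (116 - 267*Z + u*(-9 + 2*u)) = 120 - 267*Z + u*(-9 + 2*u))
1/B(n, S(-13)) = 1/(120 - 267*27/29 + 3*(-9 + 2*3)) = 1/(120 - 7209/29 + 3*(-9 + 6)) = 1/(120 - 7209/29 + 3*(-3)) = 1/(120 - 7209/29 - 9) = 1/(-3990/29) = -29/3990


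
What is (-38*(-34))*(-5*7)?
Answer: -45220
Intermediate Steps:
(-38*(-34))*(-5*7) = 1292*(-35) = -45220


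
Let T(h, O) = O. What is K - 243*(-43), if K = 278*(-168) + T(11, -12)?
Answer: -36267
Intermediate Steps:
K = -46716 (K = 278*(-168) - 12 = -46704 - 12 = -46716)
K - 243*(-43) = -46716 - 243*(-43) = -46716 + 10449 = -36267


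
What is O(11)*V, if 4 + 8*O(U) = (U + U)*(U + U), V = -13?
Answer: -780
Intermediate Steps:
O(U) = -½ + U²/2 (O(U) = -½ + ((U + U)*(U + U))/8 = -½ + ((2*U)*(2*U))/8 = -½ + (4*U²)/8 = -½ + U²/2)
O(11)*V = (-½ + (½)*11²)*(-13) = (-½ + (½)*121)*(-13) = (-½ + 121/2)*(-13) = 60*(-13) = -780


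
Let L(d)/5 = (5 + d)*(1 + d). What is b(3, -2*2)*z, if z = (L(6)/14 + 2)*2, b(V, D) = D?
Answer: -236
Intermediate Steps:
L(d) = 5*(1 + d)*(5 + d) (L(d) = 5*((5 + d)*(1 + d)) = 5*((1 + d)*(5 + d)) = 5*(1 + d)*(5 + d))
z = 59 (z = ((25 + 5*6² + 30*6)/14 + 2)*2 = ((25 + 5*36 + 180)*(1/14) + 2)*2 = ((25 + 180 + 180)*(1/14) + 2)*2 = (385*(1/14) + 2)*2 = (55/2 + 2)*2 = (59/2)*2 = 59)
b(3, -2*2)*z = -2*2*59 = -4*59 = -236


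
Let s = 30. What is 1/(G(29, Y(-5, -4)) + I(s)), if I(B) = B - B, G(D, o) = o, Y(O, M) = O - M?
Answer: -1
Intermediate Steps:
I(B) = 0
1/(G(29, Y(-5, -4)) + I(s)) = 1/((-5 - 1*(-4)) + 0) = 1/((-5 + 4) + 0) = 1/(-1 + 0) = 1/(-1) = -1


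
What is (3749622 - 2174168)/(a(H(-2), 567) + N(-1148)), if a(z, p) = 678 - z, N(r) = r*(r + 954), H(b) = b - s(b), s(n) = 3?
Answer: 1575454/223395 ≈ 7.0523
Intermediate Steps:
H(b) = -3 + b (H(b) = b - 1*3 = b - 3 = -3 + b)
N(r) = r*(954 + r)
(3749622 - 2174168)/(a(H(-2), 567) + N(-1148)) = (3749622 - 2174168)/((678 - (-3 - 2)) - 1148*(954 - 1148)) = 1575454/((678 - 1*(-5)) - 1148*(-194)) = 1575454/((678 + 5) + 222712) = 1575454/(683 + 222712) = 1575454/223395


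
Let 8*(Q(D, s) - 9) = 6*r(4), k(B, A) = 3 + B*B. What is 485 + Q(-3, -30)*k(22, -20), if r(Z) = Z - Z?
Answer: 4868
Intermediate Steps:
r(Z) = 0
k(B, A) = 3 + B²
Q(D, s) = 9 (Q(D, s) = 9 + (6*0)/8 = 9 + (⅛)*0 = 9 + 0 = 9)
485 + Q(-3, -30)*k(22, -20) = 485 + 9*(3 + 22²) = 485 + 9*(3 + 484) = 485 + 9*487 = 485 + 4383 = 4868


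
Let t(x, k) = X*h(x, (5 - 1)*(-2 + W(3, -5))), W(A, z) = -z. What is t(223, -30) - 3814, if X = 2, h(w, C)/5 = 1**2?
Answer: -3804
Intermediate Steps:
h(w, C) = 5 (h(w, C) = 5*1**2 = 5*1 = 5)
t(x, k) = 10 (t(x, k) = 2*5 = 10)
t(223, -30) - 3814 = 10 - 3814 = -3804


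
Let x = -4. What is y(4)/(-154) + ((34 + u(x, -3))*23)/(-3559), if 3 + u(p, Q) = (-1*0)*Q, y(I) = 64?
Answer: -168789/274043 ≈ -0.61592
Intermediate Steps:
u(p, Q) = -3 (u(p, Q) = -3 + (-1*0)*Q = -3 + 0*Q = -3 + 0 = -3)
y(4)/(-154) + ((34 + u(x, -3))*23)/(-3559) = 64/(-154) + ((34 - 3)*23)/(-3559) = 64*(-1/154) + (31*23)*(-1/3559) = -32/77 + 713*(-1/3559) = -32/77 - 713/3559 = -168789/274043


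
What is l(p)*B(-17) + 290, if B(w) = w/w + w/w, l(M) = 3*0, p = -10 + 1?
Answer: 290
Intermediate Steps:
p = -9
l(M) = 0
B(w) = 2 (B(w) = 1 + 1 = 2)
l(p)*B(-17) + 290 = 0*2 + 290 = 0 + 290 = 290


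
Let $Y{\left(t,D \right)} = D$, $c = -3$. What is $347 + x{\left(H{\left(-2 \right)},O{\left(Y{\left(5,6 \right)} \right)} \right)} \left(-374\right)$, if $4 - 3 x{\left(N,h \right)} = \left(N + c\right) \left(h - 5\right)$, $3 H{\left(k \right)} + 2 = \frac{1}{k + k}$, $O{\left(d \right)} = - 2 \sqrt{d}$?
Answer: $\frac{13115}{6} + 935 \sqrt{6} \approx 4476.1$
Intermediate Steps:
$H{\left(k \right)} = - \frac{2}{3} + \frac{1}{6 k}$ ($H{\left(k \right)} = - \frac{2}{3} + \frac{1}{3 \left(k + k\right)} = - \frac{2}{3} + \frac{1}{3 \cdot 2 k} = - \frac{2}{3} + \frac{\frac{1}{2} \frac{1}{k}}{3} = - \frac{2}{3} + \frac{1}{6 k}$)
$x{\left(N,h \right)} = \frac{4}{3} - \frac{\left(-5 + h\right) \left(-3 + N\right)}{3}$ ($x{\left(N,h \right)} = \frac{4}{3} - \frac{\left(N - 3\right) \left(h - 5\right)}{3} = \frac{4}{3} - \frac{\left(-3 + N\right) \left(-5 + h\right)}{3} = \frac{4}{3} - \frac{\left(-5 + h\right) \left(-3 + N\right)}{3}$)
$347 + x{\left(H{\left(-2 \right)},O{\left(Y{\left(5,6 \right)} \right)} \right)} \left(-374\right) = 347 + \left(- \frac{11}{3} - 2 \sqrt{6} + \frac{5 \frac{1 - -8}{6 \left(-2\right)}}{3} - \frac{\frac{1 - -8}{6 \left(-2\right)} \left(- 2 \sqrt{6}\right)}{3}\right) \left(-374\right) = 347 + \left(- \frac{11}{3} - 2 \sqrt{6} + \frac{5 \cdot \frac{1}{6} \left(- \frac{1}{2}\right) \left(1 + 8\right)}{3} - \frac{\frac{1}{6} \left(- \frac{1}{2}\right) \left(1 + 8\right) \left(- 2 \sqrt{6}\right)}{3}\right) \left(-374\right) = 347 + \left(- \frac{11}{3} - 2 \sqrt{6} + \frac{5 \cdot \frac{1}{6} \left(- \frac{1}{2}\right) 9}{3} - \frac{\frac{1}{6} \left(- \frac{1}{2}\right) 9 \left(- 2 \sqrt{6}\right)}{3}\right) \left(-374\right) = 347 + \left(- \frac{11}{3} - 2 \sqrt{6} + \frac{5}{3} \left(- \frac{3}{4}\right) - - \frac{\left(-2\right) \sqrt{6}}{4}\right) \left(-374\right) = 347 + \left(- \frac{11}{3} - 2 \sqrt{6} - \frac{5}{4} - \frac{\sqrt{6}}{2}\right) \left(-374\right) = 347 + \left(- \frac{59}{12} - \frac{5 \sqrt{6}}{2}\right) \left(-374\right) = 347 + \left(\frac{11033}{6} + 935 \sqrt{6}\right) = \frac{13115}{6} + 935 \sqrt{6}$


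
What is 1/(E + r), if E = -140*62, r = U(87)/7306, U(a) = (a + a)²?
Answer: -3653/31692902 ≈ -0.00011526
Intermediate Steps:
U(a) = 4*a² (U(a) = (2*a)² = 4*a²)
r = 15138/3653 (r = (4*87²)/7306 = (4*7569)*(1/7306) = 30276*(1/7306) = 15138/3653 ≈ 4.1440)
E = -8680
1/(E + r) = 1/(-8680 + 15138/3653) = 1/(-31692902/3653) = -3653/31692902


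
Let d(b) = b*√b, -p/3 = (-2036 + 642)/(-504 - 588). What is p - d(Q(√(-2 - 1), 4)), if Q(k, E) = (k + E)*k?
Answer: -697/182 - 3^(¾)*(I*(4 + I*√3))^(3/2) ≈ 16.607 - 3.5595*I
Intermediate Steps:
p = -697/182 (p = -3*(-2036 + 642)/(-504 - 588) = -(-4182)/(-1092) = -(-4182)*(-1)/1092 = -3*697/546 = -697/182 ≈ -3.8297)
Q(k, E) = k*(E + k) (Q(k, E) = (E + k)*k = k*(E + k))
d(b) = b^(3/2)
p - d(Q(√(-2 - 1), 4)) = -697/182 - (√(-2 - 1)*(4 + √(-2 - 1)))^(3/2) = -697/182 - (√(-3)*(4 + √(-3)))^(3/2) = -697/182 - ((I*√3)*(4 + I*√3))^(3/2) = -697/182 - (I*√3*(4 + I*√3))^(3/2) = -697/182 - 3^(¾)*(I*(4 + I*√3))^(3/2)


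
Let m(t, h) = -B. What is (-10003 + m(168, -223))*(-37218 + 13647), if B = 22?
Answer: 236299275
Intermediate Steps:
m(t, h) = -22 (m(t, h) = -1*22 = -22)
(-10003 + m(168, -223))*(-37218 + 13647) = (-10003 - 22)*(-37218 + 13647) = -10025*(-23571) = 236299275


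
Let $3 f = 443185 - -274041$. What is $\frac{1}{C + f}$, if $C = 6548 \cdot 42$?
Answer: $\frac{3}{1542274} \approx 1.9452 \cdot 10^{-6}$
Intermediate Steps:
$C = 275016$
$f = \frac{717226}{3}$ ($f = \frac{443185 - -274041}{3} = \frac{443185 + 274041}{3} = \frac{1}{3} \cdot 717226 = \frac{717226}{3} \approx 2.3908 \cdot 10^{5}$)
$\frac{1}{C + f} = \frac{1}{275016 + \frac{717226}{3}} = \frac{1}{\frac{1542274}{3}} = \frac{3}{1542274}$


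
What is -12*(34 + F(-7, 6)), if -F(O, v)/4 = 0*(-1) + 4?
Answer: -216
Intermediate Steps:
F(O, v) = -16 (F(O, v) = -4*(0*(-1) + 4) = -4*(0 + 4) = -4*4 = -16)
-12*(34 + F(-7, 6)) = -12*(34 - 16) = -12*18 = -216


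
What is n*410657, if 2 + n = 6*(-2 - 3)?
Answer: -13141024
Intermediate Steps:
n = -32 (n = -2 + 6*(-2 - 3) = -2 + 6*(-5) = -2 - 30 = -32)
n*410657 = -32*410657 = -13141024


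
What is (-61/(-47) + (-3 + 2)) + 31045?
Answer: 1459129/47 ≈ 31045.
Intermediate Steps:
(-61/(-47) + (-3 + 2)) + 31045 = (-61*(-1/47) - 1) + 31045 = (61/47 - 1) + 31045 = 14/47 + 31045 = 1459129/47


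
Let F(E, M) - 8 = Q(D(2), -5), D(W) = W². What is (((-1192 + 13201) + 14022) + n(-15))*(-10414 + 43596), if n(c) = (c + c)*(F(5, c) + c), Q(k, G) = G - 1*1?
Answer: 876701622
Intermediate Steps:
Q(k, G) = -1 + G (Q(k, G) = G - 1 = -1 + G)
F(E, M) = 2 (F(E, M) = 8 + (-1 - 5) = 8 - 6 = 2)
n(c) = 2*c*(2 + c) (n(c) = (c + c)*(2 + c) = (2*c)*(2 + c) = 2*c*(2 + c))
(((-1192 + 13201) + 14022) + n(-15))*(-10414 + 43596) = (((-1192 + 13201) + 14022) + 2*(-15)*(2 - 15))*(-10414 + 43596) = ((12009 + 14022) + 2*(-15)*(-13))*33182 = (26031 + 390)*33182 = 26421*33182 = 876701622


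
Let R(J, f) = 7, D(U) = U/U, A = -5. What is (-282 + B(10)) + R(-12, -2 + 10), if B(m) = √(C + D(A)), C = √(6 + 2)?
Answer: -275 + √(1 + 2*√2) ≈ -273.04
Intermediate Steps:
D(U) = 1
C = 2*√2 (C = √8 = 2*√2 ≈ 2.8284)
B(m) = √(1 + 2*√2) (B(m) = √(2*√2 + 1) = √(1 + 2*√2))
(-282 + B(10)) + R(-12, -2 + 10) = (-282 + √(1 + 2*√2)) + 7 = -275 + √(1 + 2*√2)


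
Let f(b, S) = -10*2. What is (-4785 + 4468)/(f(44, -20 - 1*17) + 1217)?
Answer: -317/1197 ≈ -0.26483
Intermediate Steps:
f(b, S) = -20
(-4785 + 4468)/(f(44, -20 - 1*17) + 1217) = (-4785 + 4468)/(-20 + 1217) = -317/1197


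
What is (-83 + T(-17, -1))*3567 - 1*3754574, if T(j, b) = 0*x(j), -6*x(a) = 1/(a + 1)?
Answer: -4050635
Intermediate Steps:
x(a) = -1/(6*(1 + a)) (x(a) = -1/(6*(a + 1)) = -1/(6*(1 + a)))
T(j, b) = 0 (T(j, b) = 0*(-1/(6 + 6*j)) = 0)
(-83 + T(-17, -1))*3567 - 1*3754574 = (-83 + 0)*3567 - 1*3754574 = -83*3567 - 3754574 = -296061 - 3754574 = -4050635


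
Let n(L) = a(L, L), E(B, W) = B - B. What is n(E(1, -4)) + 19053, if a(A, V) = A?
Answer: 19053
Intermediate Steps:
E(B, W) = 0
n(L) = L
n(E(1, -4)) + 19053 = 0 + 19053 = 19053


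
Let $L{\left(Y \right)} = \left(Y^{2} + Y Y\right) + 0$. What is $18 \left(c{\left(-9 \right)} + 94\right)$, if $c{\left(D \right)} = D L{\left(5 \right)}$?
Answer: $-6408$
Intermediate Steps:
$L{\left(Y \right)} = 2 Y^{2}$ ($L{\left(Y \right)} = \left(Y^{2} + Y^{2}\right) + 0 = 2 Y^{2} + 0 = 2 Y^{2}$)
$c{\left(D \right)} = 50 D$ ($c{\left(D \right)} = D 2 \cdot 5^{2} = D 2 \cdot 25 = D 50 = 50 D$)
$18 \left(c{\left(-9 \right)} + 94\right) = 18 \left(50 \left(-9\right) + 94\right) = 18 \left(-450 + 94\right) = 18 \left(-356\right) = -6408$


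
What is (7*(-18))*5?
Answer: -630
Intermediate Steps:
(7*(-18))*5 = -126*5 = -630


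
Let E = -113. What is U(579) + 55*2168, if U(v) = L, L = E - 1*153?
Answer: 118974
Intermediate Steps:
L = -266 (L = -113 - 1*153 = -113 - 153 = -266)
U(v) = -266
U(579) + 55*2168 = -266 + 55*2168 = -266 + 119240 = 118974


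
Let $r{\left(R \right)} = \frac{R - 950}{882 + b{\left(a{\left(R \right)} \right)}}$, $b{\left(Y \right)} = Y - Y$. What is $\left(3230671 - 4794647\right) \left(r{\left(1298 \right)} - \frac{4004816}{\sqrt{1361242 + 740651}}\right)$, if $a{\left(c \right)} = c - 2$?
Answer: $- \frac{90710608}{147} + \frac{6263436108416 \sqrt{2101893}}{2101893} \approx 4.3196 \cdot 10^{9}$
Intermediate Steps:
$a{\left(c \right)} = -2 + c$
$b{\left(Y \right)} = 0$
$r{\left(R \right)} = - \frac{475}{441} + \frac{R}{882}$ ($r{\left(R \right)} = \frac{R - 950}{882 + 0} = \frac{-950 + R}{882} = \left(-950 + R\right) \frac{1}{882} = - \frac{475}{441} + \frac{R}{882}$)
$\left(3230671 - 4794647\right) \left(r{\left(1298 \right)} - \frac{4004816}{\sqrt{1361242 + 740651}}\right) = \left(3230671 - 4794647\right) \left(\left(- \frac{475}{441} + \frac{1}{882} \cdot 1298\right) - \frac{4004816}{\sqrt{1361242 + 740651}}\right) = - 1563976 \left(\left(- \frac{475}{441} + \frac{649}{441}\right) - \frac{4004816}{\sqrt{2101893}}\right) = - 1563976 \left(\frac{58}{147} - 4004816 \frac{\sqrt{2101893}}{2101893}\right) = - 1563976 \left(\frac{58}{147} - \frac{4004816 \sqrt{2101893}}{2101893}\right) = - \frac{90710608}{147} + \frac{6263436108416 \sqrt{2101893}}{2101893}$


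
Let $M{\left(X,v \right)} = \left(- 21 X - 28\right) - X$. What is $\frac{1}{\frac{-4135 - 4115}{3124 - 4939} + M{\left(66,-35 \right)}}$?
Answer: $- \frac{11}{16230} \approx -0.00067776$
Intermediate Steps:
$M{\left(X,v \right)} = -28 - 22 X$ ($M{\left(X,v \right)} = \left(-28 - 21 X\right) - X = -28 - 22 X$)
$\frac{1}{\frac{-4135 - 4115}{3124 - 4939} + M{\left(66,-35 \right)}} = \frac{1}{\frac{-4135 - 4115}{3124 - 4939} - 1480} = \frac{1}{- \frac{8250}{-1815} - 1480} = \frac{1}{\left(-8250\right) \left(- \frac{1}{1815}\right) - 1480} = \frac{1}{\frac{50}{11} - 1480} = \frac{1}{- \frac{16230}{11}} = - \frac{11}{16230}$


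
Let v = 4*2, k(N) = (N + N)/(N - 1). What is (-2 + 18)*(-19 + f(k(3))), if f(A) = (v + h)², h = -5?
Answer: -160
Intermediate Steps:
k(N) = 2*N/(-1 + N) (k(N) = (2*N)/(-1 + N) = 2*N/(-1 + N))
v = 8
f(A) = 9 (f(A) = (8 - 5)² = 3² = 9)
(-2 + 18)*(-19 + f(k(3))) = (-2 + 18)*(-19 + 9) = 16*(-10) = -160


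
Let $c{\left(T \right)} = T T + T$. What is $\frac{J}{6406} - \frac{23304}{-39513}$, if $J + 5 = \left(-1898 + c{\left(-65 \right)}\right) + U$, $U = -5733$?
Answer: $\frac{1989706}{42186713} \approx 0.047164$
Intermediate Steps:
$c{\left(T \right)} = T + T^{2}$ ($c{\left(T \right)} = T^{2} + T = T + T^{2}$)
$J = -3476$ ($J = -5 - \left(7631 + 65 \left(1 - 65\right)\right) = -5 - 3471 = -3476$)
$\frac{J}{6406} - \frac{23304}{-39513} = - \frac{3476}{6406} - \frac{23304}{-39513} = \left(-3476\right) \frac{1}{6406} - - \frac{7768}{13171} = - \frac{1738}{3203} + \frac{7768}{13171} = \frac{1989706}{42186713}$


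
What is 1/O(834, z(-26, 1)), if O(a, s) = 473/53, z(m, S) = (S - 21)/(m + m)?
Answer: 53/473 ≈ 0.11205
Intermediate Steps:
z(m, S) = (-21 + S)/(2*m) (z(m, S) = (-21 + S)/((2*m)) = (-21 + S)*(1/(2*m)) = (-21 + S)/(2*m))
O(a, s) = 473/53 (O(a, s) = 473*(1/53) = 473/53)
1/O(834, z(-26, 1)) = 1/(473/53) = 53/473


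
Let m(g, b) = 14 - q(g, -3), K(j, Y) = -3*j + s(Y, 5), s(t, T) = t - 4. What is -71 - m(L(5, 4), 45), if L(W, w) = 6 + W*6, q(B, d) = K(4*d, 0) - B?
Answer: -89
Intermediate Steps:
s(t, T) = -4 + t
K(j, Y) = -4 + Y - 3*j (K(j, Y) = -3*j + (-4 + Y) = -4 + Y - 3*j)
q(B, d) = -4 - B - 12*d (q(B, d) = (-4 + 0 - 12*d) - B = (-4 - 12*d) - B = -4 - B - 12*d)
L(W, w) = 6 + 6*W
m(g, b) = -18 + g (m(g, b) = 14 - (-4 - g - 12*(-3)) = 14 - (-4 - g + 36) = 14 - (32 - g) = 14 + (-32 + g) = -18 + g)
-71 - m(L(5, 4), 45) = -71 - (-18 + (6 + 6*5)) = -71 - (-18 + (6 + 30)) = -71 - (-18 + 36) = -71 - 1*18 = -71 - 18 = -89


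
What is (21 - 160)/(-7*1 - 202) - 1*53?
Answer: -10938/209 ≈ -52.335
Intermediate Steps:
(21 - 160)/(-7*1 - 202) - 1*53 = -139/(-7 - 202) - 53 = -139/(-209) - 53 = -139*(-1/209) - 53 = 139/209 - 53 = -10938/209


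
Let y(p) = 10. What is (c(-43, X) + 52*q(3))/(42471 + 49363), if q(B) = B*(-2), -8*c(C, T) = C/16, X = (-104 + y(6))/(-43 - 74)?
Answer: -39893/11754752 ≈ -0.0033938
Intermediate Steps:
X = 94/117 (X = (-104 + 10)/(-43 - 74) = -94/(-117) = -94*(-1/117) = 94/117 ≈ 0.80342)
c(C, T) = -C/128 (c(C, T) = -C/(8*16) = -C/128)
q(B) = -2*B
(c(-43, X) + 52*q(3))/(42471 + 49363) = (-1/128*(-43) + 52*(-2*3))/(42471 + 49363) = (43/128 + 52*(-6))/91834 = (43/128 - 312)*(1/91834) = -39893/128*1/91834 = -39893/11754752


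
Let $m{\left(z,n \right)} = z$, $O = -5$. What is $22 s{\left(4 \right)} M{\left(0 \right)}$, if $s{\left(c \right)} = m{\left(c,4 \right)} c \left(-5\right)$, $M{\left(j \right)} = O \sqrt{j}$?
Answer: $0$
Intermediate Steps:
$M{\left(j \right)} = - 5 \sqrt{j}$
$s{\left(c \right)} = - 5 c^{2}$ ($s{\left(c \right)} = c c \left(-5\right) = c^{2} \left(-5\right) = - 5 c^{2}$)
$22 s{\left(4 \right)} M{\left(0 \right)} = 22 \left(- 5 \cdot 4^{2}\right) \left(- 5 \sqrt{0}\right) = 22 \left(\left(-5\right) 16\right) \left(\left(-5\right) 0\right) = 22 \left(-80\right) 0 = \left(-1760\right) 0 = 0$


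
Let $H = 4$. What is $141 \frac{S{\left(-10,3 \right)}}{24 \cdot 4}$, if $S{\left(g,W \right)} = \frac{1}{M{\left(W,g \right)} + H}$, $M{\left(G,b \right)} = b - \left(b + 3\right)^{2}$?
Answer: $- \frac{47}{1760} \approx -0.026705$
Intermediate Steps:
$M{\left(G,b \right)} = b - \left(3 + b\right)^{2}$
$S{\left(g,W \right)} = \frac{1}{4 + g - \left(3 + g\right)^{2}}$ ($S{\left(g,W \right)} = \frac{1}{\left(g - \left(3 + g\right)^{2}\right) + 4} = \frac{1}{4 + g - \left(3 + g\right)^{2}}$)
$141 \frac{S{\left(-10,3 \right)}}{24 \cdot 4} = 141 \frac{1}{\left(4 - 10 - \left(3 - 10\right)^{2}\right) 24 \cdot 4} = 141 \frac{1}{\left(4 - 10 - \left(-7\right)^{2}\right) 96} = 141 \frac{1}{4 - 10 - 49} \cdot \frac{1}{96} = 141 \frac{1}{-55} \cdot \frac{1}{96} = 141 \left(\left(- \frac{1}{55}\right) \frac{1}{96}\right) = 141 \left(- \frac{1}{5280}\right) = - \frac{47}{1760}$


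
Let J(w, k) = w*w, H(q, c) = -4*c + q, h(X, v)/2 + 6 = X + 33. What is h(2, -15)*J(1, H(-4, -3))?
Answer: 58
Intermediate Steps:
h(X, v) = 54 + 2*X (h(X, v) = -12 + 2*(X + 33) = -12 + 2*(33 + X) = -12 + (66 + 2*X) = 54 + 2*X)
H(q, c) = q - 4*c
J(w, k) = w²
h(2, -15)*J(1, H(-4, -3)) = (54 + 2*2)*1² = (54 + 4)*1 = 58*1 = 58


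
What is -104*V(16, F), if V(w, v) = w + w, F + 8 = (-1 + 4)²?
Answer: -3328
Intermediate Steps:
F = 1 (F = -8 + (-1 + 4)² = -8 + 3² = -8 + 9 = 1)
V(w, v) = 2*w
-104*V(16, F) = -208*16 = -104*32 = -3328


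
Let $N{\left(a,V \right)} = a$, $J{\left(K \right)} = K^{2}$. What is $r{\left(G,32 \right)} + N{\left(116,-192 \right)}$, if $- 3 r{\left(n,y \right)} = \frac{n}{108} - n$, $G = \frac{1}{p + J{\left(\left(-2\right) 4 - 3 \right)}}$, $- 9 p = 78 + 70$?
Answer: $\frac{3929723}{33876} \approx 116.0$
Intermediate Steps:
$p = - \frac{148}{9}$ ($p = - \frac{78 + 70}{9} = \left(- \frac{1}{9}\right) 148 = - \frac{148}{9} \approx -16.444$)
$G = \frac{9}{941}$ ($G = \frac{1}{- \frac{148}{9} + \left(\left(-2\right) 4 - 3\right)^{2}} = \frac{1}{- \frac{148}{9} + \left(-8 - 3\right)^{2}} = \frac{1}{- \frac{148}{9} + \left(-11\right)^{2}} = \frac{1}{- \frac{148}{9} + 121} = \frac{1}{\frac{941}{9}} = \frac{9}{941} \approx 0.0095643$)
$r{\left(n,y \right)} = \frac{107 n}{324}$ ($r{\left(n,y \right)} = - \frac{\frac{n}{108} - n}{3} = - \frac{\left(- \frac{107}{108}\right) n}{3} = \frac{107 n}{324}$)
$r{\left(G,32 \right)} + N{\left(116,-192 \right)} = \frac{107}{324} \cdot \frac{9}{941} + 116 = \frac{107}{33876} + 116 = \frac{3929723}{33876}$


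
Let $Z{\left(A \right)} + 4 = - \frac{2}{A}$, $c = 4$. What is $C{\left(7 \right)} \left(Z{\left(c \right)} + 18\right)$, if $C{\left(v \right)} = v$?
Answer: $\frac{189}{2} \approx 94.5$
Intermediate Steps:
$Z{\left(A \right)} = -4 - \frac{2}{A}$
$C{\left(7 \right)} \left(Z{\left(c \right)} + 18\right) = 7 \left(\left(-4 - \frac{2}{4}\right) + 18\right) = 7 \left(\left(-4 - \frac{1}{2}\right) + 18\right) = 7 \left(- \frac{9}{2} + 18\right) = 7 \cdot \frac{27}{2} = \frac{189}{2}$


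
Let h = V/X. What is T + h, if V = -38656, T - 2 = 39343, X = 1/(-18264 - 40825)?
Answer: 2284183729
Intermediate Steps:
X = -1/59089 (X = 1/(-59089) = -1/59089 ≈ -1.6924e-5)
T = 39345 (T = 2 + 39343 = 39345)
h = 2284144384 (h = -38656/(-1/59089) = -38656*(-59089) = 2284144384)
T + h = 39345 + 2284144384 = 2284183729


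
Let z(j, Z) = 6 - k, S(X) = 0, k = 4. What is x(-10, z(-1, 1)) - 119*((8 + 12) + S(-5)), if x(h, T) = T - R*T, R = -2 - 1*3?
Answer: -2368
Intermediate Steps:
R = -5 (R = -2 - 3 = -5)
z(j, Z) = 2 (z(j, Z) = 6 - 1*4 = 6 - 4 = 2)
x(h, T) = 6*T (x(h, T) = T - (-5)*T = T + 5*T = 6*T)
x(-10, z(-1, 1)) - 119*((8 + 12) + S(-5)) = 6*2 - 119*((8 + 12) + 0) = 12 - 119*(20 + 0) = 12 - 119*20 = 12 - 1*2380 = 12 - 2380 = -2368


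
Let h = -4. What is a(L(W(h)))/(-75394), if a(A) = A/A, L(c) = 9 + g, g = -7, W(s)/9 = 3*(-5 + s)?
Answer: -1/75394 ≈ -1.3264e-5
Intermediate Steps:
W(s) = -135 + 27*s (W(s) = 9*(3*(-5 + s)) = 9*(-15 + 3*s) = -135 + 27*s)
L(c) = 2 (L(c) = 9 - 7 = 2)
a(A) = 1
a(L(W(h)))/(-75394) = 1/(-75394) = 1*(-1/75394) = -1/75394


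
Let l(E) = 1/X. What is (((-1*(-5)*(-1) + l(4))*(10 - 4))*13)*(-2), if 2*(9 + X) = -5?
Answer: 18252/23 ≈ 793.57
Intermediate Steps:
X = -23/2 (X = -9 + (½)*(-5) = -9 - 5/2 = -23/2 ≈ -11.500)
l(E) = -2/23 (l(E) = 1/(-23/2) = -2/23)
(((-1*(-5)*(-1) + l(4))*(10 - 4))*13)*(-2) = (((-1*(-5)*(-1) - 2/23)*(10 - 4))*13)*(-2) = (((5*(-1) - 2/23)*6)*13)*(-2) = (((-5 - 2/23)*6)*13)*(-2) = (-117/23*6*13)*(-2) = -702/23*13*(-2) = -9126/23*(-2) = 18252/23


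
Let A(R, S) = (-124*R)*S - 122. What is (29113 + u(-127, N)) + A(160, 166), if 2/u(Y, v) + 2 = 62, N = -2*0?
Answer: -97933469/30 ≈ -3.2644e+6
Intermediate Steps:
N = 0
u(Y, v) = 1/30 (u(Y, v) = 2/(-2 + 62) = 2/60 = 2*(1/60) = 1/30)
A(R, S) = -122 - 124*R*S (A(R, S) = -124*R*S - 122 = -122 - 124*R*S)
(29113 + u(-127, N)) + A(160, 166) = (29113 + 1/30) + (-122 - 124*160*166) = 873391/30 + (-122 - 3293440) = 873391/30 - 3293562 = -97933469/30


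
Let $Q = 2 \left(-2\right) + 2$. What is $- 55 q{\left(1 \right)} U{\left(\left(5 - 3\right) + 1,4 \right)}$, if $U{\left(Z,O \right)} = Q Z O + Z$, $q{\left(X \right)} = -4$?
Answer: $-4620$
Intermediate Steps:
$Q = -2$ ($Q = -4 + 2 = -2$)
$U{\left(Z,O \right)} = Z - 2 O Z$ ($U{\left(Z,O \right)} = - 2 Z O + Z = - 2 O Z + Z = Z - 2 O Z$)
$- 55 q{\left(1 \right)} U{\left(\left(5 - 3\right) + 1,4 \right)} = \left(-55\right) \left(-4\right) \left(\left(5 - 3\right) + 1\right) \left(1 - 8\right) = 220 \left(2 + 1\right) \left(1 - 8\right) = 220 \cdot 3 \left(-7\right) = 220 \left(-21\right) = -4620$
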